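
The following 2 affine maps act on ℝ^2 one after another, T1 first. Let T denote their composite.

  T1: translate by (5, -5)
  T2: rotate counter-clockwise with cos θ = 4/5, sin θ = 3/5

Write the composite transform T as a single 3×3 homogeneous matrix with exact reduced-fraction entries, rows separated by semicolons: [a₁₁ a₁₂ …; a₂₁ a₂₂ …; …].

T = [4/5 -3/5 7; 3/5 4/5 -1; 0 0 1]

T1 = [1 0 5; 0 1 -5; 0 0 1]
T2·T1 = [4/5 -3/5 7; 3/5 4/5 -1; 0 0 1]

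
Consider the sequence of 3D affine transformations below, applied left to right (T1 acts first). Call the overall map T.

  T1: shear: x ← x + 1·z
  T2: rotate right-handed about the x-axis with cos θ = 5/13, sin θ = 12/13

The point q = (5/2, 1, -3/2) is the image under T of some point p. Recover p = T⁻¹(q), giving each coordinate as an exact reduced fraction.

p = (4, -1, -3/2)

T1 = [1 0 1 0; 0 1 0 0; 0 0 1 0; 0 0 0 1]
T2·T1 = [1 0 1 0; 0 5/13 -12/13 0; 0 12/13 5/13 0; 0 0 0 1]
det M = 1; M⁻¹ = [1 12/13 -5/13 0; 0 5/13 12/13 0; 0 -12/13 5/13 0; 0 0 0 1]
M⁻¹ · (5/2, 1, -3/2)ᵀ = (4, -1, -3/2)ᵀ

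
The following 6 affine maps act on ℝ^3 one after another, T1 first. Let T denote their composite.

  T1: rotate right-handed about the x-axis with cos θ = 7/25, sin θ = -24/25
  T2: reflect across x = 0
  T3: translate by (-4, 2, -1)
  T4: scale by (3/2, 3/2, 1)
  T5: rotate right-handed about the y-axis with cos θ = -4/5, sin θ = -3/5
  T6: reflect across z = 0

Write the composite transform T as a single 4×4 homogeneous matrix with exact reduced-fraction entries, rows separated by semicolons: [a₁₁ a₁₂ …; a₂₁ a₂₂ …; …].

T = [6/5 72/125 -21/125 27/5; 0 21/50 36/25 3; 9/10 -96/125 28/125 14/5; 0 0 0 1]

T1 = [1 0 0 0; 0 7/25 24/25 0; 0 -24/25 7/25 0; 0 0 0 1]
T2·T1 = [-1 0 0 0; 0 7/25 24/25 0; 0 -24/25 7/25 0; 0 0 0 1]
T3·…·T1 = [-1 0 0 -4; 0 7/25 24/25 2; 0 -24/25 7/25 -1; 0 0 0 1]
T4·…·T1 = [-3/2 0 0 -6; 0 21/50 36/25 3; 0 -24/25 7/25 -1; 0 0 0 1]
T5·…·T1 = [6/5 72/125 -21/125 27/5; 0 21/50 36/25 3; -9/10 96/125 -28/125 -14/5; 0 0 0 1]
T6·…·T1 = [6/5 72/125 -21/125 27/5; 0 21/50 36/25 3; 9/10 -96/125 28/125 14/5; 0 0 0 1]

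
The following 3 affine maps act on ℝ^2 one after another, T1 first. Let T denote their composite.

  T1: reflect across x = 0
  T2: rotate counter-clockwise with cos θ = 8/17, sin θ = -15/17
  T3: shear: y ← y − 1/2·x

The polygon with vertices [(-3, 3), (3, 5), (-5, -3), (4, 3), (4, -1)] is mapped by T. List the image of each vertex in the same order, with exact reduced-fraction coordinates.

image vertices: (69/17, -111/34), (3, 7/2), (-5/17, -193/34), (13/17, 155/34), (-47/17, 151/34)

T1 reflect across x = 0: (-3, 3) → (3, 3); (3, 5) → (-3, 5); (-5, -3) → (5, -3); (4, 3) → (-4, 3); (4, -1) → (-4, -1)
T2 rotate counter-clockwise with cos θ = 8/17, sin θ = -15/17: (3, 3) → (69/17, -21/17); (-3, 5) → (3, 5); (5, -3) → (-5/17, -99/17); (-4, 3) → (13/17, 84/17); (-4, -1) → (-47/17, 52/17)
T3 shear: y ← y − 1/2·x: (69/17, -21/17) → (69/17, -111/34); (3, 5) → (3, 7/2); (-5/17, -99/17) → (-5/17, -193/34); (13/17, 84/17) → (13/17, 155/34); (-47/17, 52/17) → (-47/17, 151/34)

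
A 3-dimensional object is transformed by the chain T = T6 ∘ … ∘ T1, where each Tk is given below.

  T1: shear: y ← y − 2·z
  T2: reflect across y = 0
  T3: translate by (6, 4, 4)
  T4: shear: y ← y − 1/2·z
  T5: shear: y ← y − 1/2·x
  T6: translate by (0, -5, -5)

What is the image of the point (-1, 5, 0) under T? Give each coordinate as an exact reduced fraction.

T(p) = (5, -21/2, -1)

T1 shear: y ← y − 2·z: (-1, 5, 0) → (-1, 5, 0)
T2 reflect across y = 0: (-1, 5, 0) → (-1, -5, 0)
T3 translate by (6, 4, 4): (-1, -5, 0) → (5, -1, 4)
T4 shear: y ← y − 1/2·z: (5, -1, 4) → (5, -3, 4)
T5 shear: y ← y − 1/2·x: (5, -3, 4) → (5, -11/2, 4)
T6 translate by (0, -5, -5): (5, -11/2, 4) → (5, -21/2, -1)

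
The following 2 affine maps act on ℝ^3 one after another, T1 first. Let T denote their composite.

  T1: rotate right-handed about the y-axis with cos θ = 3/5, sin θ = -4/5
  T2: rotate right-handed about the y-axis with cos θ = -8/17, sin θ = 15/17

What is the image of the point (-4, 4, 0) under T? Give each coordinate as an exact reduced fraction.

T1 rotate right-handed about the y-axis with cos θ = 3/5, sin θ = -4/5: (-4, 4, 0) → (-12/5, 4, -16/5)
T2 rotate right-handed about the y-axis with cos θ = -8/17, sin θ = 15/17: (-12/5, 4, -16/5) → (-144/85, 4, 308/85)

T(p) = (-144/85, 4, 308/85)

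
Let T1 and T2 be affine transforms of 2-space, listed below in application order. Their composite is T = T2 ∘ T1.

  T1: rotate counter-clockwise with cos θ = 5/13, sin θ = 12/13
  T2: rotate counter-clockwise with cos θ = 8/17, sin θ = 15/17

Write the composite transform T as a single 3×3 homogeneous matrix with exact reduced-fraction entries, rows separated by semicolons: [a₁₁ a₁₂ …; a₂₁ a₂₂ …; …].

T1 = [5/13 -12/13 0; 12/13 5/13 0; 0 0 1]
T2·T1 = [-140/221 -171/221 0; 171/221 -140/221 0; 0 0 1]

T = [-140/221 -171/221 0; 171/221 -140/221 0; 0 0 1]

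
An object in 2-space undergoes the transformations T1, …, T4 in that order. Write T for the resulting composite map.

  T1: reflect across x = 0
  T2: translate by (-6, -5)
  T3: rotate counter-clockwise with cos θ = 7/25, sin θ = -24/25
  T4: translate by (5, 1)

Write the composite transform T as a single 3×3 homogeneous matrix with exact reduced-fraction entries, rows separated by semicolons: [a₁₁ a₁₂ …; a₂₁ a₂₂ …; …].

T1 = [-1 0 0; 0 1 0; 0 0 1]
T2·T1 = [-1 0 -6; 0 1 -5; 0 0 1]
T3·…·T1 = [-7/25 24/25 -162/25; 24/25 7/25 109/25; 0 0 1]
T4·…·T1 = [-7/25 24/25 -37/25; 24/25 7/25 134/25; 0 0 1]

T = [-7/25 24/25 -37/25; 24/25 7/25 134/25; 0 0 1]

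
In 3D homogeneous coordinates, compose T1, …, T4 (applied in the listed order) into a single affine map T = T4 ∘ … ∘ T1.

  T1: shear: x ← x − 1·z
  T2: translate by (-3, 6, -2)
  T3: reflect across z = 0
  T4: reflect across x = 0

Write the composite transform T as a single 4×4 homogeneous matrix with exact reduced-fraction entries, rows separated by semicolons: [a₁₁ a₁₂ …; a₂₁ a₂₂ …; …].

T1 = [1 0 -1 0; 0 1 0 0; 0 0 1 0; 0 0 0 1]
T2·T1 = [1 0 -1 -3; 0 1 0 6; 0 0 1 -2; 0 0 0 1]
T3·…·T1 = [1 0 -1 -3; 0 1 0 6; 0 0 -1 2; 0 0 0 1]
T4·…·T1 = [-1 0 1 3; 0 1 0 6; 0 0 -1 2; 0 0 0 1]

T = [-1 0 1 3; 0 1 0 6; 0 0 -1 2; 0 0 0 1]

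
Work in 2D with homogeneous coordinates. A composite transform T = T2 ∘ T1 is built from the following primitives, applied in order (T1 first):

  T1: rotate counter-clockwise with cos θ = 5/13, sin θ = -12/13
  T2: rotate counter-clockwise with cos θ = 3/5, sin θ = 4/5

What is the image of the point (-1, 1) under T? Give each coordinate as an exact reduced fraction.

T(p) = (-47/65, 79/65)

T1 rotate counter-clockwise with cos θ = 5/13, sin θ = -12/13: (-1, 1) → (7/13, 17/13)
T2 rotate counter-clockwise with cos θ = 3/5, sin θ = 4/5: (7/13, 17/13) → (-47/65, 79/65)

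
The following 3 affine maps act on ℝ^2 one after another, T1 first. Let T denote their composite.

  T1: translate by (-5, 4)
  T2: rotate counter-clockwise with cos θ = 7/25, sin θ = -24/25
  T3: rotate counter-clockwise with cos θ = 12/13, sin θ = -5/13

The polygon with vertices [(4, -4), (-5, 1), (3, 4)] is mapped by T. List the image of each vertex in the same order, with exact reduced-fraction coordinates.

image vertices: (36/325, 323/325), (79/13, 122/13), (2656/325, 358/325)

T1 translate by (-5, 4): (4, -4) → (-1, 0); (-5, 1) → (-10, 5); (3, 4) → (-2, 8)
T2 rotate counter-clockwise with cos θ = 7/25, sin θ = -24/25: (-1, 0) → (-7/25, 24/25); (-10, 5) → (2, 11); (-2, 8) → (178/25, 104/25)
T3 rotate counter-clockwise with cos θ = 12/13, sin θ = -5/13: (-7/25, 24/25) → (36/325, 323/325); (2, 11) → (79/13, 122/13); (178/25, 104/25) → (2656/325, 358/325)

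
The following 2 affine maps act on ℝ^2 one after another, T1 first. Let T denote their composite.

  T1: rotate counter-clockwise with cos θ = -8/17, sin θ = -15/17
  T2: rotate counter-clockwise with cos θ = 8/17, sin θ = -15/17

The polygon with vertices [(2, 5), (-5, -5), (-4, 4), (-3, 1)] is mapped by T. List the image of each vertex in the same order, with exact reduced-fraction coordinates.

T1 rotate counter-clockwise with cos θ = -8/17, sin θ = -15/17: (2, 5) → (59/17, -70/17); (-5, -5) → (-35/17, 115/17); (-4, 4) → (92/17, 28/17); (-3, 1) → (39/17, 37/17)
T2 rotate counter-clockwise with cos θ = 8/17, sin θ = -15/17: (59/17, -70/17) → (-2, -5); (-35/17, 115/17) → (5, 5); (92/17, 28/17) → (4, -4); (39/17, 37/17) → (3, -1)

image vertices: (-2, -5), (5, 5), (4, -4), (3, -1)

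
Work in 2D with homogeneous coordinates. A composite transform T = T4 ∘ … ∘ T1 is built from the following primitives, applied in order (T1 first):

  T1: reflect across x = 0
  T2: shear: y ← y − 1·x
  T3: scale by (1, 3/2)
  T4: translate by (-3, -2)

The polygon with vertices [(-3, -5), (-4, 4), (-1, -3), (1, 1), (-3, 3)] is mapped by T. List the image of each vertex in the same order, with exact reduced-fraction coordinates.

T1 reflect across x = 0: (-3, -5) → (3, -5); (-4, 4) → (4, 4); (-1, -3) → (1, -3); (1, 1) → (-1, 1); (-3, 3) → (3, 3)
T2 shear: y ← y − 1·x: (3, -5) → (3, -8); (4, 4) → (4, 0); (1, -3) → (1, -4); (-1, 1) → (-1, 2); (3, 3) → (3, 0)
T3 scale by (1, 3/2): (3, -8) → (3, -12); (4, 0) → (4, 0); (1, -4) → (1, -6); (-1, 2) → (-1, 3); (3, 0) → (3, 0)
T4 translate by (-3, -2): (3, -12) → (0, -14); (4, 0) → (1, -2); (1, -6) → (-2, -8); (-1, 3) → (-4, 1); (3, 0) → (0, -2)

image vertices: (0, -14), (1, -2), (-2, -8), (-4, 1), (0, -2)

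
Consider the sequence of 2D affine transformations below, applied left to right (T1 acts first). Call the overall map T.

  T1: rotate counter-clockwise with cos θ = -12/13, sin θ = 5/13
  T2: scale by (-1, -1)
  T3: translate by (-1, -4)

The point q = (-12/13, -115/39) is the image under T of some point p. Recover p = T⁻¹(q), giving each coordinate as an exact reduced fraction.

p = (-1/3, 1)

T1 = [-12/13 -5/13 0; 5/13 -12/13 0; 0 0 1]
T2·T1 = [12/13 5/13 0; -5/13 12/13 0; 0 0 1]
T3·…·T1 = [12/13 5/13 -1; -5/13 12/13 -4; 0 0 1]
det M = 1; M⁻¹ = [12/13 -5/13 -8/13; 5/13 12/13 53/13; 0 0 1]
M⁻¹ · (-12/13, -115/39)ᵀ = (-1/3, 1)ᵀ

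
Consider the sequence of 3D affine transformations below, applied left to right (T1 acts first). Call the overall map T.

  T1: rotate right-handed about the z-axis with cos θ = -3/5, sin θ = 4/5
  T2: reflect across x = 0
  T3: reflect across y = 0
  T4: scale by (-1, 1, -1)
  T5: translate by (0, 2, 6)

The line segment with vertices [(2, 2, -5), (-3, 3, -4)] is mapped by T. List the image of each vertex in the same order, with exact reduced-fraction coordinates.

T1 rotate right-handed about the z-axis with cos θ = -3/5, sin θ = 4/5: (2, 2, -5) → (-14/5, 2/5, -5); (-3, 3, -4) → (-3/5, -21/5, -4)
T2 reflect across x = 0: (-14/5, 2/5, -5) → (14/5, 2/5, -5); (-3/5, -21/5, -4) → (3/5, -21/5, -4)
T3 reflect across y = 0: (14/5, 2/5, -5) → (14/5, -2/5, -5); (3/5, -21/5, -4) → (3/5, 21/5, -4)
T4 scale by (-1, 1, -1): (14/5, -2/5, -5) → (-14/5, -2/5, 5); (3/5, 21/5, -4) → (-3/5, 21/5, 4)
T5 translate by (0, 2, 6): (-14/5, -2/5, 5) → (-14/5, 8/5, 11); (-3/5, 21/5, 4) → (-3/5, 31/5, 10)

image vertices: (-14/5, 8/5, 11), (-3/5, 31/5, 10)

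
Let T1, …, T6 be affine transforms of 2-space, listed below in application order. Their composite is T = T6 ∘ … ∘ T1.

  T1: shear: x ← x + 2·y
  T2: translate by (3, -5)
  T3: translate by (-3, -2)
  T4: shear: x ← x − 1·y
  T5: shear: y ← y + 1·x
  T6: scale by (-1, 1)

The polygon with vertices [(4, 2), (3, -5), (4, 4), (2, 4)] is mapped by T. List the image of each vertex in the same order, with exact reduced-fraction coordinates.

image vertices: (-13, 8), (-5, -7), (-15, 12), (-13, 10)

T1 shear: x ← x + 2·y: (4, 2) → (8, 2); (3, -5) → (-7, -5); (4, 4) → (12, 4); (2, 4) → (10, 4)
T2 translate by (3, -5): (8, 2) → (11, -3); (-7, -5) → (-4, -10); (12, 4) → (15, -1); (10, 4) → (13, -1)
T3 translate by (-3, -2): (11, -3) → (8, -5); (-4, -10) → (-7, -12); (15, -1) → (12, -3); (13, -1) → (10, -3)
T4 shear: x ← x − 1·y: (8, -5) → (13, -5); (-7, -12) → (5, -12); (12, -3) → (15, -3); (10, -3) → (13, -3)
T5 shear: y ← y + 1·x: (13, -5) → (13, 8); (5, -12) → (5, -7); (15, -3) → (15, 12); (13, -3) → (13, 10)
T6 scale by (-1, 1): (13, 8) → (-13, 8); (5, -7) → (-5, -7); (15, 12) → (-15, 12); (13, 10) → (-13, 10)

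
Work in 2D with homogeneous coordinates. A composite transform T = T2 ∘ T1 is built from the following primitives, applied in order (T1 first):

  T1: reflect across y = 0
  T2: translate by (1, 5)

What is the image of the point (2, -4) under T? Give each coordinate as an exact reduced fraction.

T1 reflect across y = 0: (2, -4) → (2, 4)
T2 translate by (1, 5): (2, 4) → (3, 9)

T(p) = (3, 9)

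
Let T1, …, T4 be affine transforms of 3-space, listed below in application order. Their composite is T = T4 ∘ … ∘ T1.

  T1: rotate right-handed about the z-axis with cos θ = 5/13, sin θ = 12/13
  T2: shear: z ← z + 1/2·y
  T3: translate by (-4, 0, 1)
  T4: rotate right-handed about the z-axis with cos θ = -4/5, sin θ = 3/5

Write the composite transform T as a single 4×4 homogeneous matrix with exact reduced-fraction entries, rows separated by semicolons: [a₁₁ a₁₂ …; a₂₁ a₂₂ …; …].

T1 = [5/13 -12/13 0 0; 12/13 5/13 0 0; 0 0 1 0; 0 0 0 1]
T2·T1 = [5/13 -12/13 0 0; 12/13 5/13 0 0; 6/13 5/26 1 0; 0 0 0 1]
T3·…·T1 = [5/13 -12/13 0 -4; 12/13 5/13 0 0; 6/13 5/26 1 1; 0 0 0 1]
T4·…·T1 = [-56/65 33/65 0 16/5; -33/65 -56/65 0 -12/5; 6/13 5/26 1 1; 0 0 0 1]

T = [-56/65 33/65 0 16/5; -33/65 -56/65 0 -12/5; 6/13 5/26 1 1; 0 0 0 1]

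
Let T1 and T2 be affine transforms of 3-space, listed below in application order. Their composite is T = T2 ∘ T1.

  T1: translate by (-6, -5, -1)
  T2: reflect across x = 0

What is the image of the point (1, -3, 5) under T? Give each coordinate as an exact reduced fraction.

T(p) = (5, -8, 4)

T1 translate by (-6, -5, -1): (1, -3, 5) → (-5, -8, 4)
T2 reflect across x = 0: (-5, -8, 4) → (5, -8, 4)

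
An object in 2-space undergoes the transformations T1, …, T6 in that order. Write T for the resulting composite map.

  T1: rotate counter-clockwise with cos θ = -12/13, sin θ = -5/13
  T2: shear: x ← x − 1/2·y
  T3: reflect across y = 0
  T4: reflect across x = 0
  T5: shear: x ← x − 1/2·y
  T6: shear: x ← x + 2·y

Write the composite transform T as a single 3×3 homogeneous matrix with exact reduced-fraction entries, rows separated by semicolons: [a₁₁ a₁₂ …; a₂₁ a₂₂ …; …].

T1 = [-12/13 5/13 0; -5/13 -12/13 0; 0 0 1]
T2·T1 = [-19/26 11/13 0; -5/13 -12/13 0; 0 0 1]
T3·…·T1 = [-19/26 11/13 0; 5/13 12/13 0; 0 0 1]
T4·…·T1 = [19/26 -11/13 0; 5/13 12/13 0; 0 0 1]
T5·…·T1 = [7/13 -17/13 0; 5/13 12/13 0; 0 0 1]
T6·…·T1 = [17/13 7/13 0; 5/13 12/13 0; 0 0 1]

T = [17/13 7/13 0; 5/13 12/13 0; 0 0 1]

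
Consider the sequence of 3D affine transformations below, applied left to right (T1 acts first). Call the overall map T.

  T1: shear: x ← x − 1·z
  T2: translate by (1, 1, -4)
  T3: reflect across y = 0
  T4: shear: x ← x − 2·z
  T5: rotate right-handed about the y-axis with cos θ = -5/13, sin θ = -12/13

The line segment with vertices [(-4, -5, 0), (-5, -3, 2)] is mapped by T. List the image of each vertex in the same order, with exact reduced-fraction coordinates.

T1 shear: x ← x − 1·z: (-4, -5, 0) → (-4, -5, 0); (-5, -3, 2) → (-7, -3, 2)
T2 translate by (1, 1, -4): (-4, -5, 0) → (-3, -4, -4); (-7, -3, 2) → (-6, -2, -2)
T3 reflect across y = 0: (-3, -4, -4) → (-3, 4, -4); (-6, -2, -2) → (-6, 2, -2)
T4 shear: x ← x − 2·z: (-3, 4, -4) → (5, 4, -4); (-6, 2, -2) → (-2, 2, -2)
T5 rotate right-handed about the y-axis with cos θ = -5/13, sin θ = -12/13: (5, 4, -4) → (23/13, 4, 80/13); (-2, 2, -2) → (34/13, 2, -14/13)

image vertices: (23/13, 4, 80/13), (34/13, 2, -14/13)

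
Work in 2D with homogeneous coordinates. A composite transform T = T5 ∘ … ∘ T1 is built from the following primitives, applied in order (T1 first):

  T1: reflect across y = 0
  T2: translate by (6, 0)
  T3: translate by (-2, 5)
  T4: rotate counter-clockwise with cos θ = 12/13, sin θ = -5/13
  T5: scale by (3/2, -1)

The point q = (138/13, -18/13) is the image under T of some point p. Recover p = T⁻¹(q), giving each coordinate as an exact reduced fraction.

T1 = [1 0 0; 0 -1 0; 0 0 1]
T2·T1 = [1 0 6; 0 -1 0; 0 0 1]
T3·…·T1 = [1 0 4; 0 -1 5; 0 0 1]
T4·…·T1 = [12/13 -5/13 73/13; -5/13 -12/13 40/13; 0 0 1]
T5·…·T1 = [18/13 -15/26 219/26; 5/13 12/13 -40/13; 0 0 1]
det M = 3/2; M⁻¹ = [8/13 5/13 -4; -10/39 12/13 5; 0 0 1]
M⁻¹ · (138/13, -18/13)ᵀ = (2, 1)ᵀ

p = (2, 1)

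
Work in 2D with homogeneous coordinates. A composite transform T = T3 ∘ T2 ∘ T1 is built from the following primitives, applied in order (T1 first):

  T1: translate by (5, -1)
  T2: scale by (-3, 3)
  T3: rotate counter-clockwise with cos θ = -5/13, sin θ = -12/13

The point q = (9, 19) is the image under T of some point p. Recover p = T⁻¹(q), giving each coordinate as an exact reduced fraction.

T1 = [1 0 5; 0 1 -1; 0 0 1]
T2·T1 = [-3 0 -15; 0 3 -3; 0 0 1]
T3·…·T1 = [15/13 36/13 3; 36/13 -15/13 15; 0 0 1]
det M = -9; M⁻¹ = [5/39 4/13 -5; 4/13 -5/39 1; 0 0 1]
M⁻¹ · (9, 19)ᵀ = (2, 4/3)ᵀ

p = (2, 4/3)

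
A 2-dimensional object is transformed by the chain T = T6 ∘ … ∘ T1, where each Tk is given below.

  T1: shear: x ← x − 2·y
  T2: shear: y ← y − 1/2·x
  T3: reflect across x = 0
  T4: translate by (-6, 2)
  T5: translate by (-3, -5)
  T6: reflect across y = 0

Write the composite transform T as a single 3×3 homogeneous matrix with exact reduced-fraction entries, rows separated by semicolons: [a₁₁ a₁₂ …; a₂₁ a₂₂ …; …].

T = [-1 2 -9; 1/2 -2 3; 0 0 1]

T1 = [1 -2 0; 0 1 0; 0 0 1]
T2·T1 = [1 -2 0; -1/2 2 0; 0 0 1]
T3·…·T1 = [-1 2 0; -1/2 2 0; 0 0 1]
T4·…·T1 = [-1 2 -6; -1/2 2 2; 0 0 1]
T5·…·T1 = [-1 2 -9; -1/2 2 -3; 0 0 1]
T6·…·T1 = [-1 2 -9; 1/2 -2 3; 0 0 1]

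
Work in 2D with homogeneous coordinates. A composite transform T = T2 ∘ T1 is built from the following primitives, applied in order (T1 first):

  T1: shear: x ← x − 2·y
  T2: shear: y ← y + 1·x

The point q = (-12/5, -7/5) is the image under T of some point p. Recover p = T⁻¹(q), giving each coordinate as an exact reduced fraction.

T1 = [1 -2 0; 0 1 0; 0 0 1]
T2·T1 = [1 -2 0; 1 -1 0; 0 0 1]
det M = 1; M⁻¹ = [-1 2 0; -1 1 0; 0 0 1]
M⁻¹ · (-12/5, -7/5)ᵀ = (-2/5, 1)ᵀ

p = (-2/5, 1)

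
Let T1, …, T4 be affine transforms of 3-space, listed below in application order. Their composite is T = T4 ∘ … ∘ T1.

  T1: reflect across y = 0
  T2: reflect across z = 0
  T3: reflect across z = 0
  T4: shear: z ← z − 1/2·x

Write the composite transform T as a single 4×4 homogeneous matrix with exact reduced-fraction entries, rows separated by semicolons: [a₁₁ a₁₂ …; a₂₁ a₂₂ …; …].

T1 = [1 0 0 0; 0 -1 0 0; 0 0 1 0; 0 0 0 1]
T2·T1 = [1 0 0 0; 0 -1 0 0; 0 0 -1 0; 0 0 0 1]
T3·…·T1 = [1 0 0 0; 0 -1 0 0; 0 0 1 0; 0 0 0 1]
T4·…·T1 = [1 0 0 0; 0 -1 0 0; -1/2 0 1 0; 0 0 0 1]

T = [1 0 0 0; 0 -1 0 0; -1/2 0 1 0; 0 0 0 1]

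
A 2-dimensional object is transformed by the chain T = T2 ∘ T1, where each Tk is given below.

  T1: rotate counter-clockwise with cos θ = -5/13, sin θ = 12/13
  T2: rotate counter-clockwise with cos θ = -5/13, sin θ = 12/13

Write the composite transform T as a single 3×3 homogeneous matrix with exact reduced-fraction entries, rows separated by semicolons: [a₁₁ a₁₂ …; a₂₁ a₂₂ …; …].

T = [-119/169 120/169 0; -120/169 -119/169 0; 0 0 1]

T1 = [-5/13 -12/13 0; 12/13 -5/13 0; 0 0 1]
T2·T1 = [-119/169 120/169 0; -120/169 -119/169 0; 0 0 1]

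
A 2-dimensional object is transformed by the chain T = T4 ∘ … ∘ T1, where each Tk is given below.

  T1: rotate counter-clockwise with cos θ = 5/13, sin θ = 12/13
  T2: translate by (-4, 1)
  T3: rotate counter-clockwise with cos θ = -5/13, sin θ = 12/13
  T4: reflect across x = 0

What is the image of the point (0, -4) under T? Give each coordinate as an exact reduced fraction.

T(p) = (-8/13, -1/13)

T1 rotate counter-clockwise with cos θ = 5/13, sin θ = 12/13: (0, -4) → (48/13, -20/13)
T2 translate by (-4, 1): (48/13, -20/13) → (-4/13, -7/13)
T3 rotate counter-clockwise with cos θ = -5/13, sin θ = 12/13: (-4/13, -7/13) → (8/13, -1/13)
T4 reflect across x = 0: (8/13, -1/13) → (-8/13, -1/13)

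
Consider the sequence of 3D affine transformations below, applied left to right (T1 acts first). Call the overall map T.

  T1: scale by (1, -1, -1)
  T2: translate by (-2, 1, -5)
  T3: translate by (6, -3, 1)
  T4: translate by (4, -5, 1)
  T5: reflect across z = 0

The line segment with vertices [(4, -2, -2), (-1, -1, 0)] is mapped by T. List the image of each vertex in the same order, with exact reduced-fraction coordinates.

image vertices: (12, -5, 1), (7, -6, 3)

T1 scale by (1, -1, -1): (4, -2, -2) → (4, 2, 2); (-1, -1, 0) → (-1, 1, 0)
T2 translate by (-2, 1, -5): (4, 2, 2) → (2, 3, -3); (-1, 1, 0) → (-3, 2, -5)
T3 translate by (6, -3, 1): (2, 3, -3) → (8, 0, -2); (-3, 2, -5) → (3, -1, -4)
T4 translate by (4, -5, 1): (8, 0, -2) → (12, -5, -1); (3, -1, -4) → (7, -6, -3)
T5 reflect across z = 0: (12, -5, -1) → (12, -5, 1); (7, -6, -3) → (7, -6, 3)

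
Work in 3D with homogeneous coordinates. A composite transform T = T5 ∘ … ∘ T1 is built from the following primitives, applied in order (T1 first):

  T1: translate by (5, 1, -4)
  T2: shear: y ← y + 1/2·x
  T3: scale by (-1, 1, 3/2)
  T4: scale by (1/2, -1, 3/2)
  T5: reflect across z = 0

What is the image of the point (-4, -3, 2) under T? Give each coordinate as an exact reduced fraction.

T(p) = (-1/2, 3/2, 9/2)

T1 translate by (5, 1, -4): (-4, -3, 2) → (1, -2, -2)
T2 shear: y ← y + 1/2·x: (1, -2, -2) → (1, -3/2, -2)
T3 scale by (-1, 1, 3/2): (1, -3/2, -2) → (-1, -3/2, -3)
T4 scale by (1/2, -1, 3/2): (-1, -3/2, -3) → (-1/2, 3/2, -9/2)
T5 reflect across z = 0: (-1/2, 3/2, -9/2) → (-1/2, 3/2, 9/2)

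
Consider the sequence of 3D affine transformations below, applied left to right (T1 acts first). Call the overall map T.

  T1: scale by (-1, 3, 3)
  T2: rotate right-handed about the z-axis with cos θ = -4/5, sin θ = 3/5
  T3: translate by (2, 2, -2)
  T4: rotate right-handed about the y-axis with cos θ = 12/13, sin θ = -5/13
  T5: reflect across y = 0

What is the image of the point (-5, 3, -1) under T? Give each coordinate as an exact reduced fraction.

T1 scale by (-1, 3, 3): (-5, 3, -1) → (5, 9, -3)
T2 rotate right-handed about the z-axis with cos θ = -4/5, sin θ = 3/5: (5, 9, -3) → (-47/5, -21/5, -3)
T3 translate by (2, 2, -2): (-47/5, -21/5, -3) → (-37/5, -11/5, -5)
T4 rotate right-handed about the y-axis with cos θ = 12/13, sin θ = -5/13: (-37/5, -11/5, -5) → (-319/65, -11/5, -97/13)
T5 reflect across y = 0: (-319/65, -11/5, -97/13) → (-319/65, 11/5, -97/13)

T(p) = (-319/65, 11/5, -97/13)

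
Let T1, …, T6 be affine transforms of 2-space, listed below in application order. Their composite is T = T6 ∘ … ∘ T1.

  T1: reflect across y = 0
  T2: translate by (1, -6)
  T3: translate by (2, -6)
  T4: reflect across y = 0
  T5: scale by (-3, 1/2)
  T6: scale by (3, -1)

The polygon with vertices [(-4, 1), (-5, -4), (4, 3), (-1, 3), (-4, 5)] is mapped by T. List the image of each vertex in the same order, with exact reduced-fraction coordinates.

T1 reflect across y = 0: (-4, 1) → (-4, -1); (-5, -4) → (-5, 4); (4, 3) → (4, -3); (-1, 3) → (-1, -3); (-4, 5) → (-4, -5)
T2 translate by (1, -6): (-4, -1) → (-3, -7); (-5, 4) → (-4, -2); (4, -3) → (5, -9); (-1, -3) → (0, -9); (-4, -5) → (-3, -11)
T3 translate by (2, -6): (-3, -7) → (-1, -13); (-4, -2) → (-2, -8); (5, -9) → (7, -15); (0, -9) → (2, -15); (-3, -11) → (-1, -17)
T4 reflect across y = 0: (-1, -13) → (-1, 13); (-2, -8) → (-2, 8); (7, -15) → (7, 15); (2, -15) → (2, 15); (-1, -17) → (-1, 17)
T5 scale by (-3, 1/2): (-1, 13) → (3, 13/2); (-2, 8) → (6, 4); (7, 15) → (-21, 15/2); (2, 15) → (-6, 15/2); (-1, 17) → (3, 17/2)
T6 scale by (3, -1): (3, 13/2) → (9, -13/2); (6, 4) → (18, -4); (-21, 15/2) → (-63, -15/2); (-6, 15/2) → (-18, -15/2); (3, 17/2) → (9, -17/2)

image vertices: (9, -13/2), (18, -4), (-63, -15/2), (-18, -15/2), (9, -17/2)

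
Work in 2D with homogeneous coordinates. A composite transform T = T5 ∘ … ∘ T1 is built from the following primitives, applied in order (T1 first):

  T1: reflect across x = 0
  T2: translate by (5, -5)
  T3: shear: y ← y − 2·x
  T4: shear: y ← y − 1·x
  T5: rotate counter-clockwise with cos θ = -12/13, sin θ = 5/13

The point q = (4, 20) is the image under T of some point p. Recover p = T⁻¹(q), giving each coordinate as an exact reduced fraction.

T1 = [-1 0 0; 0 1 0; 0 0 1]
T2·T1 = [-1 0 5; 0 1 -5; 0 0 1]
T3·…·T1 = [-1 0 5; 2 1 -15; 0 0 1]
T4·…·T1 = [-1 0 5; 3 1 -20; 0 0 1]
T5·…·T1 = [-3/13 -5/13 40/13; -41/13 -12/13 265/13; 0 0 1]
det M = -1; M⁻¹ = [12/13 -5/13 5; -41/13 3/13 5; 0 0 1]
M⁻¹ · (4, 20)ᵀ = (1, -3)ᵀ

p = (1, -3)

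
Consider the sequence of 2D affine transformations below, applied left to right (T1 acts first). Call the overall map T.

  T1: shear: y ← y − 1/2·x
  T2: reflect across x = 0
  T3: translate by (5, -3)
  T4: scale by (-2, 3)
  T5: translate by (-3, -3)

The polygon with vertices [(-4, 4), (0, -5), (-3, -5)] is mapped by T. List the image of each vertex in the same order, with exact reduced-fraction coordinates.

T1 shear: y ← y − 1/2·x: (-4, 4) → (-4, 6); (0, -5) → (0, -5); (-3, -5) → (-3, -7/2)
T2 reflect across x = 0: (-4, 6) → (4, 6); (0, -5) → (0, -5); (-3, -7/2) → (3, -7/2)
T3 translate by (5, -3): (4, 6) → (9, 3); (0, -5) → (5, -8); (3, -7/2) → (8, -13/2)
T4 scale by (-2, 3): (9, 3) → (-18, 9); (5, -8) → (-10, -24); (8, -13/2) → (-16, -39/2)
T5 translate by (-3, -3): (-18, 9) → (-21, 6); (-10, -24) → (-13, -27); (-16, -39/2) → (-19, -45/2)

image vertices: (-21, 6), (-13, -27), (-19, -45/2)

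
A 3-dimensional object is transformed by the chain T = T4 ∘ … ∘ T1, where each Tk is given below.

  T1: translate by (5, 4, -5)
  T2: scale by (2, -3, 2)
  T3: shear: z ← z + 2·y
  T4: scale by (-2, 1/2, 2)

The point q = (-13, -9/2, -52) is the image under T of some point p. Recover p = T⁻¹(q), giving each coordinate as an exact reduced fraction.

T1 = [1 0 0 5; 0 1 0 4; 0 0 1 -5; 0 0 0 1]
T2·T1 = [2 0 0 10; 0 -3 0 -12; 0 0 2 -10; 0 0 0 1]
T3·…·T1 = [2 0 0 10; 0 -3 0 -12; 0 -6 2 -34; 0 0 0 1]
T4·…·T1 = [-4 0 0 -20; 0 -3/2 0 -6; 0 -12 4 -68; 0 0 0 1]
det M = 24; M⁻¹ = [-1/4 0 0 -5; 0 -2/3 0 -4; 0 -2 1/4 5; 0 0 0 1]
M⁻¹ · (-13, -9/2, -52)ᵀ = (-7/4, -1, 1)ᵀ

p = (-7/4, -1, 1)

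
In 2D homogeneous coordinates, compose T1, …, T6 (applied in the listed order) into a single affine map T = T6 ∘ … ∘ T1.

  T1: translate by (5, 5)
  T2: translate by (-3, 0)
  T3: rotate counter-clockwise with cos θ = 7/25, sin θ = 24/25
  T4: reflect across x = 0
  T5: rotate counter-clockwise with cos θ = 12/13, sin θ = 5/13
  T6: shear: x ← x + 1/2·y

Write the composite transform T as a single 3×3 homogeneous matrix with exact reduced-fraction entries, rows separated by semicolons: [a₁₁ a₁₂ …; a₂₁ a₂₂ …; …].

T = [-31/130 71/65 324/65; 253/325 204/325 1526/325; 0 0 1]

T1 = [1 0 5; 0 1 5; 0 0 1]
T2·T1 = [1 0 2; 0 1 5; 0 0 1]
T3·…·T1 = [7/25 -24/25 -106/25; 24/25 7/25 83/25; 0 0 1]
T4·…·T1 = [-7/25 24/25 106/25; 24/25 7/25 83/25; 0 0 1]
T5·…·T1 = [-204/325 253/325 857/325; 253/325 204/325 1526/325; 0 0 1]
T6·…·T1 = [-31/130 71/65 324/65; 253/325 204/325 1526/325; 0 0 1]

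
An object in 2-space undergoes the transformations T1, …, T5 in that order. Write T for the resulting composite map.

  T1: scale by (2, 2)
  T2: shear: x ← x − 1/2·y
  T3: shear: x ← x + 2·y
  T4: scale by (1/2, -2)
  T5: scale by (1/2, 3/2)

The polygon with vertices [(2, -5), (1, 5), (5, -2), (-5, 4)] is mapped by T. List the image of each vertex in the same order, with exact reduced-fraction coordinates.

image vertices: (-11/4, 30), (17/4, -30), (1, 12), (1/2, -24)

T1 scale by (2, 2): (2, -5) → (4, -10); (1, 5) → (2, 10); (5, -2) → (10, -4); (-5, 4) → (-10, 8)
T2 shear: x ← x − 1/2·y: (4, -10) → (9, -10); (2, 10) → (-3, 10); (10, -4) → (12, -4); (-10, 8) → (-14, 8)
T3 shear: x ← x + 2·y: (9, -10) → (-11, -10); (-3, 10) → (17, 10); (12, -4) → (4, -4); (-14, 8) → (2, 8)
T4 scale by (1/2, -2): (-11, -10) → (-11/2, 20); (17, 10) → (17/2, -20); (4, -4) → (2, 8); (2, 8) → (1, -16)
T5 scale by (1/2, 3/2): (-11/2, 20) → (-11/4, 30); (17/2, -20) → (17/4, -30); (2, 8) → (1, 12); (1, -16) → (1/2, -24)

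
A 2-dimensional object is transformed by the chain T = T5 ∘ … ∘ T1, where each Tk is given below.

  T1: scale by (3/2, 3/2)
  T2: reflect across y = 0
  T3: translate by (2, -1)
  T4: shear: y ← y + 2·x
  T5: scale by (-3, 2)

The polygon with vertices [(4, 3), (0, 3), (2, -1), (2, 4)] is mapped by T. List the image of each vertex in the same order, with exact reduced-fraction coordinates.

image vertices: (-24, 21), (-6, -3), (-15, 21), (-15, 6)

T1 scale by (3/2, 3/2): (4, 3) → (6, 9/2); (0, 3) → (0, 9/2); (2, -1) → (3, -3/2); (2, 4) → (3, 6)
T2 reflect across y = 0: (6, 9/2) → (6, -9/2); (0, 9/2) → (0, -9/2); (3, -3/2) → (3, 3/2); (3, 6) → (3, -6)
T3 translate by (2, -1): (6, -9/2) → (8, -11/2); (0, -9/2) → (2, -11/2); (3, 3/2) → (5, 1/2); (3, -6) → (5, -7)
T4 shear: y ← y + 2·x: (8, -11/2) → (8, 21/2); (2, -11/2) → (2, -3/2); (5, 1/2) → (5, 21/2); (5, -7) → (5, 3)
T5 scale by (-3, 2): (8, 21/2) → (-24, 21); (2, -3/2) → (-6, -3); (5, 21/2) → (-15, 21); (5, 3) → (-15, 6)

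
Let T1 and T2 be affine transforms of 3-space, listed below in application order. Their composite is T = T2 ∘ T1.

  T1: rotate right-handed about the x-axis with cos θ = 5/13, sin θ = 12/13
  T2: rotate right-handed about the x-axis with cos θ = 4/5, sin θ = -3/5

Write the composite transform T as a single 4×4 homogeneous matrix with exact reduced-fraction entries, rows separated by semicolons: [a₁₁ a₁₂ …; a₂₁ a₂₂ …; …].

T1 = [1 0 0 0; 0 5/13 -12/13 0; 0 12/13 5/13 0; 0 0 0 1]
T2·T1 = [1 0 0 0; 0 56/65 -33/65 0; 0 33/65 56/65 0; 0 0 0 1]

T = [1 0 0 0; 0 56/65 -33/65 0; 0 33/65 56/65 0; 0 0 0 1]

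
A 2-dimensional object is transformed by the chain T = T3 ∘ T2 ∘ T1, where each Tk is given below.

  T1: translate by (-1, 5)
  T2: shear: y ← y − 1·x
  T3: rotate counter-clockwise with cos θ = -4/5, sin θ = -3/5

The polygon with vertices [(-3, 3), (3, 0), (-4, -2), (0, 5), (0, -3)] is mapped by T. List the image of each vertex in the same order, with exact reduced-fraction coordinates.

T1 translate by (-1, 5): (-3, 3) → (-4, 8); (3, 0) → (2, 5); (-4, -2) → (-5, 3); (0, 5) → (-1, 10); (0, -3) → (-1, 2)
T2 shear: y ← y − 1·x: (-4, 8) → (-4, 12); (2, 5) → (2, 3); (-5, 3) → (-5, 8); (-1, 10) → (-1, 11); (-1, 2) → (-1, 3)
T3 rotate counter-clockwise with cos θ = -4/5, sin θ = -3/5: (-4, 12) → (52/5, -36/5); (2, 3) → (1/5, -18/5); (-5, 8) → (44/5, -17/5); (-1, 11) → (37/5, -41/5); (-1, 3) → (13/5, -9/5)

image vertices: (52/5, -36/5), (1/5, -18/5), (44/5, -17/5), (37/5, -41/5), (13/5, -9/5)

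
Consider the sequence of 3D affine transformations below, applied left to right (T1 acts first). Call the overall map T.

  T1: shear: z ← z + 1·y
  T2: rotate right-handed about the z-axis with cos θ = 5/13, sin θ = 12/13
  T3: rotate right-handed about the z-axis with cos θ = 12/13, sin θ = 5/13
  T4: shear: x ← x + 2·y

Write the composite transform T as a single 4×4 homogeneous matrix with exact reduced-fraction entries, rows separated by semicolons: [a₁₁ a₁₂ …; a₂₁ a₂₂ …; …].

T = [2 -1 0 0; 1 0 0 0; 0 1 1 0; 0 0 0 1]

T1 = [1 0 0 0; 0 1 0 0; 0 1 1 0; 0 0 0 1]
T2·T1 = [5/13 -12/13 0 0; 12/13 5/13 0 0; 0 1 1 0; 0 0 0 1]
T3·…·T1 = [0 -1 0 0; 1 0 0 0; 0 1 1 0; 0 0 0 1]
T4·…·T1 = [2 -1 0 0; 1 0 0 0; 0 1 1 0; 0 0 0 1]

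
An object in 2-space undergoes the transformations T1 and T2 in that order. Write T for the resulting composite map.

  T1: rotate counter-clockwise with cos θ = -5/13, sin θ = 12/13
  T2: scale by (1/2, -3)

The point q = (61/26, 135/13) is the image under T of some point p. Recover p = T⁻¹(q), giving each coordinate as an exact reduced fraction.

T1 = [-5/13 -12/13 0; 12/13 -5/13 0; 0 0 1]
T2·T1 = [-5/26 -6/13 0; -36/13 15/13 0; 0 0 1]
det M = -3/2; M⁻¹ = [-10/13 -4/13 0; -24/13 5/39 0; 0 0 1]
M⁻¹ · (61/26, 135/13)ᵀ = (-5, -3)ᵀ

p = (-5, -3)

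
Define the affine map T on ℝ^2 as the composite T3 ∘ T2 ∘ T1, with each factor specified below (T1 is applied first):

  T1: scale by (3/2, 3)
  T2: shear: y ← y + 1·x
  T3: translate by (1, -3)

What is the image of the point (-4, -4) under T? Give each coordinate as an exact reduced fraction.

T1 scale by (3/2, 3): (-4, -4) → (-6, -12)
T2 shear: y ← y + 1·x: (-6, -12) → (-6, -18)
T3 translate by (1, -3): (-6, -18) → (-5, -21)

T(p) = (-5, -21)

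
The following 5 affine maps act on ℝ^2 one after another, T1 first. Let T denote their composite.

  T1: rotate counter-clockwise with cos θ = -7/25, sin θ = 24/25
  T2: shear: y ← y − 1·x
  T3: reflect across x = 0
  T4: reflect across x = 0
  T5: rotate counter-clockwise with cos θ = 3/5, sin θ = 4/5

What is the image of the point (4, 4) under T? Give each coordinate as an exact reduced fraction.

T(p) = (-228/25, 16/25)

T1 rotate counter-clockwise with cos θ = -7/25, sin θ = 24/25: (4, 4) → (-124/25, 68/25)
T2 shear: y ← y − 1·x: (-124/25, 68/25) → (-124/25, 192/25)
T3 reflect across x = 0: (-124/25, 192/25) → (124/25, 192/25)
T4 reflect across x = 0: (124/25, 192/25) → (-124/25, 192/25)
T5 rotate counter-clockwise with cos θ = 3/5, sin θ = 4/5: (-124/25, 192/25) → (-228/25, 16/25)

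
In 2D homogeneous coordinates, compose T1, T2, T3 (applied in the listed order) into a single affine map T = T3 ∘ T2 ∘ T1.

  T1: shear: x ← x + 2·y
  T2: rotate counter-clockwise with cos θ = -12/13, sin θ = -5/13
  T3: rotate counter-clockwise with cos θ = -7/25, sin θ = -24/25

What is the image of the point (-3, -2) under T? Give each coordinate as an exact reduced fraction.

T1 shear: x ← x + 2·y: (-3, -2) → (-7, -2)
T2 rotate counter-clockwise with cos θ = -12/13, sin θ = -5/13: (-7, -2) → (74/13, 59/13)
T3 rotate counter-clockwise with cos θ = -7/25, sin θ = -24/25: (74/13, 59/13) → (898/325, -2189/325)

T(p) = (898/325, -2189/325)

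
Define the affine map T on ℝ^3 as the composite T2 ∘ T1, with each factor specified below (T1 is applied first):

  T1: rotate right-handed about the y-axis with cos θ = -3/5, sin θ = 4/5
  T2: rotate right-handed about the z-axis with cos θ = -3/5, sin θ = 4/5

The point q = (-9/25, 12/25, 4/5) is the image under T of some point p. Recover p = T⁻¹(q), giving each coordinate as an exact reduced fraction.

p = (-1, 0, 0)

T1 = [-3/5 0 4/5 0; 0 1 0 0; -4/5 0 -3/5 0; 0 0 0 1]
T2·T1 = [9/25 -4/5 -12/25 0; -12/25 -3/5 16/25 0; -4/5 0 -3/5 0; 0 0 0 1]
det M = 1; M⁻¹ = [9/25 -12/25 -4/5 0; -4/5 -3/5 0 0; -12/25 16/25 -3/5 0; 0 0 0 1]
M⁻¹ · (-9/25, 12/25, 4/5)ᵀ = (-1, 0, 0)ᵀ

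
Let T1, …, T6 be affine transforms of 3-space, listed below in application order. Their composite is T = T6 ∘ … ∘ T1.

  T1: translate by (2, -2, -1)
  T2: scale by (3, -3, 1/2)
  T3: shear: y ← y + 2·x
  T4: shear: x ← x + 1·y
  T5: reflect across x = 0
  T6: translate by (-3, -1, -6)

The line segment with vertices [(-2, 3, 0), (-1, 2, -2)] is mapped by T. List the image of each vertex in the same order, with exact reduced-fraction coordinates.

image vertices: (0, -4, -13/2), (-12, 5, -15/2)

T1 translate by (2, -2, -1): (-2, 3, 0) → (0, 1, -1); (-1, 2, -2) → (1, 0, -3)
T2 scale by (3, -3, 1/2): (0, 1, -1) → (0, -3, -1/2); (1, 0, -3) → (3, 0, -3/2)
T3 shear: y ← y + 2·x: (0, -3, -1/2) → (0, -3, -1/2); (3, 0, -3/2) → (3, 6, -3/2)
T4 shear: x ← x + 1·y: (0, -3, -1/2) → (-3, -3, -1/2); (3, 6, -3/2) → (9, 6, -3/2)
T5 reflect across x = 0: (-3, -3, -1/2) → (3, -3, -1/2); (9, 6, -3/2) → (-9, 6, -3/2)
T6 translate by (-3, -1, -6): (3, -3, -1/2) → (0, -4, -13/2); (-9, 6, -3/2) → (-12, 5, -15/2)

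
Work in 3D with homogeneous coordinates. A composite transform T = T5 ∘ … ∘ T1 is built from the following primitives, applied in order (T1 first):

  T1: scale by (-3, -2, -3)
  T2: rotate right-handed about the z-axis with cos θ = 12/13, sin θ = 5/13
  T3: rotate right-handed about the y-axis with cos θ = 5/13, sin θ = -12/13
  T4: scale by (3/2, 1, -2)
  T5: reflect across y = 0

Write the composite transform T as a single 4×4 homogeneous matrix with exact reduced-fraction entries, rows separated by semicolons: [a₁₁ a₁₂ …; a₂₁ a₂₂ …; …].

T1 = [-3 0 0 0; 0 -2 0 0; 0 0 -3 0; 0 0 0 1]
T2·T1 = [-36/13 10/13 0 0; -15/13 -24/13 0 0; 0 0 -3 0; 0 0 0 1]
T3·…·T1 = [-180/169 50/169 36/13 0; -15/13 -24/13 0 0; -432/169 120/169 -15/13 0; 0 0 0 1]
T4·…·T1 = [-270/169 75/169 54/13 0; -15/13 -24/13 0 0; 864/169 -240/169 30/13 0; 0 0 0 1]
T5·…·T1 = [-270/169 75/169 54/13 0; 15/13 24/13 0 0; 864/169 -240/169 30/13 0; 0 0 0 1]

T = [-270/169 75/169 54/13 0; 15/13 24/13 0 0; 864/169 -240/169 30/13 0; 0 0 0 1]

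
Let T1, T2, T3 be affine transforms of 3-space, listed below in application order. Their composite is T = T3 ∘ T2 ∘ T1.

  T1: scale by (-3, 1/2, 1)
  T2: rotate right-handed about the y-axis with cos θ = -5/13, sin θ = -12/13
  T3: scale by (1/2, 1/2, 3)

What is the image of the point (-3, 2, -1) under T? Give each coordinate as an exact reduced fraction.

T1 scale by (-3, 1/2, 1): (-3, 2, -1) → (9, 1, -1)
T2 rotate right-handed about the y-axis with cos θ = -5/13, sin θ = -12/13: (9, 1, -1) → (-33/13, 1, 113/13)
T3 scale by (1/2, 1/2, 3): (-33/13, 1, 113/13) → (-33/26, 1/2, 339/13)

T(p) = (-33/26, 1/2, 339/13)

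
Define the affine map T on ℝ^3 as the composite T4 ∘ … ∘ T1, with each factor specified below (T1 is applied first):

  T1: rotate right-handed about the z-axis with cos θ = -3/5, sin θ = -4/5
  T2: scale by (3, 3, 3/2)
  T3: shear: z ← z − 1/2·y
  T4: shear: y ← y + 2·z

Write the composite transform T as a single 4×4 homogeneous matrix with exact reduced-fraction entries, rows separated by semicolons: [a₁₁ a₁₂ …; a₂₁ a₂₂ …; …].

T = [-9/5 12/5 0 0; 0 0 3 0; 6/5 9/10 3/2 0; 0 0 0 1]

T1 = [-3/5 4/5 0 0; -4/5 -3/5 0 0; 0 0 1 0; 0 0 0 1]
T2·T1 = [-9/5 12/5 0 0; -12/5 -9/5 0 0; 0 0 3/2 0; 0 0 0 1]
T3·…·T1 = [-9/5 12/5 0 0; -12/5 -9/5 0 0; 6/5 9/10 3/2 0; 0 0 0 1]
T4·…·T1 = [-9/5 12/5 0 0; 0 0 3 0; 6/5 9/10 3/2 0; 0 0 0 1]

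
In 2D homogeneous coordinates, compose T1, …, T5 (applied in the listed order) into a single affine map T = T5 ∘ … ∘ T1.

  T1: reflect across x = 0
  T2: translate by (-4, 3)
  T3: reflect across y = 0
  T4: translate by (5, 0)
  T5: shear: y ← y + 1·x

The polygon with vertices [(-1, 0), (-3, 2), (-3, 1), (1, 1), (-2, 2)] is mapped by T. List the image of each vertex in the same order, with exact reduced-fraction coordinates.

T1 reflect across x = 0: (-1, 0) → (1, 0); (-3, 2) → (3, 2); (-3, 1) → (3, 1); (1, 1) → (-1, 1); (-2, 2) → (2, 2)
T2 translate by (-4, 3): (1, 0) → (-3, 3); (3, 2) → (-1, 5); (3, 1) → (-1, 4); (-1, 1) → (-5, 4); (2, 2) → (-2, 5)
T3 reflect across y = 0: (-3, 3) → (-3, -3); (-1, 5) → (-1, -5); (-1, 4) → (-1, -4); (-5, 4) → (-5, -4); (-2, 5) → (-2, -5)
T4 translate by (5, 0): (-3, -3) → (2, -3); (-1, -5) → (4, -5); (-1, -4) → (4, -4); (-5, -4) → (0, -4); (-2, -5) → (3, -5)
T5 shear: y ← y + 1·x: (2, -3) → (2, -1); (4, -5) → (4, -1); (4, -4) → (4, 0); (0, -4) → (0, -4); (3, -5) → (3, -2)

image vertices: (2, -1), (4, -1), (4, 0), (0, -4), (3, -2)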